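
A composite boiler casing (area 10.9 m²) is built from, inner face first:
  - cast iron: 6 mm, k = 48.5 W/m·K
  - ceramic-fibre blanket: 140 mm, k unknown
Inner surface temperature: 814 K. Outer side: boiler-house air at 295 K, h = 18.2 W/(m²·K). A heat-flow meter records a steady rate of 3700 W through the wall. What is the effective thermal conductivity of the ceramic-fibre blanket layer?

k ≈ 0.095 W/(m·K)

Model the wall as resistances in series:
R_cast iron = L/(kA) = 0.006/(48.5×10.9) = 1.135×10^-5 K/W
R_outer film = 1/(h_o·A) = 1/(18.2×10.9) = 0.005041 K/W
Sum of known resistances R_other = 0.005052 K/W
Total R = ΔT/Q = 519/3700 = 0.1403 K/W
R_ceramic-fibre blanket = R_total − R_other = 0.1352 K/W
k = L/(R·A) = 0.14/(0.1352×10.9)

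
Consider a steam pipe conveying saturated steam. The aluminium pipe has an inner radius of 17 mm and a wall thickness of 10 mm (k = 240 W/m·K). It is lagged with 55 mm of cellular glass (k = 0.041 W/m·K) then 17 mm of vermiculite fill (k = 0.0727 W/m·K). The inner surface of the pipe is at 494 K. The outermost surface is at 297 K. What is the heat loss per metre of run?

Cylindrical conduction, so R = ln(r₂/r₁)/(2πkL) per layer, in series:
R_aluminium pipe wall = ln(27/17)/(2π×240×1) = 3.068×10^-4 K/W
R_cellular glass = ln(82/27)/(2π×0.041×1) = 4.312 K/W
R_vermiculite fill = ln(99/82)/(2π×0.0727×1) = 0.4124 K/W
R_total = 4.725 K/W
Q = ΔT/R_total = 197/4.725

q′ ≈ 41.7 W/m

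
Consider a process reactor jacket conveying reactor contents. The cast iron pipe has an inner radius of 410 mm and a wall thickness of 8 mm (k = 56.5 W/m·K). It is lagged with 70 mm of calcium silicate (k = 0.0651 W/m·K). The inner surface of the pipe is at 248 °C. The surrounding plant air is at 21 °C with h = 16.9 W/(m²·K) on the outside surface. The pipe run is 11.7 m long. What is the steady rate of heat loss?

Q ≈ 6680 W

Cylindrical conduction, so R = ln(r₂/r₁)/(2πkL) per layer, in series:
R_cast iron pipe wall = ln(418/410)/(2π×56.5×11.7) = 4.653×10^-6 K/W
R_calcium silicate = ln(488/418)/(2π×0.0651×11.7) = 0.03235 K/W
R_outer film = 1/(h_o·2πr_oL) = 1/(16.9×2π×0.488×11.7) = 0.001649 K/W
R_total = 0.03401 K/W
Q = ΔT/R_total = 227/0.03401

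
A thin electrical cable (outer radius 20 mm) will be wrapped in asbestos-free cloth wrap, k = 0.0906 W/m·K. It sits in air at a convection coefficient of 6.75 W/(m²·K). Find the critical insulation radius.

For a cylinder r_cr = k/h = 0.0906/6.75
r_cr = 13.4 mm; since the bare radius (20 mm) is above r_cr, any added insulation will reduce heat loss.

r_cr ≈ 13.4 mm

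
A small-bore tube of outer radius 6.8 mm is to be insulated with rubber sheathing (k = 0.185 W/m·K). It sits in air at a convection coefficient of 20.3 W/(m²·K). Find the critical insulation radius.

r_cr ≈ 9.11 mm

For a cylinder r_cr = k/h = 0.185/20.3
r_cr = 9.11 mm; since the bare radius (6.8 mm) is below r_cr, adding a thin layer of insulation will *increase* heat loss.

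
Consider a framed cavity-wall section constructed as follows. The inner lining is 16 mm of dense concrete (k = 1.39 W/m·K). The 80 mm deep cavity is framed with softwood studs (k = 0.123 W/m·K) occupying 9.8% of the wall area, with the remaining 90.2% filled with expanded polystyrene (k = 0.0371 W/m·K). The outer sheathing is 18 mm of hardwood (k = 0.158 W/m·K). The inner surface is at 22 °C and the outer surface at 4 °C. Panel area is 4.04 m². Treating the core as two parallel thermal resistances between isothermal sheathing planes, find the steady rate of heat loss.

Q ≈ 38.6 W

Sheathing layers in series; stud and cavity paths in parallel between them.
R_inner = 0.016/(1.39×4.04) = 0.002849 K/W
R_stud  = 0.08/(0.123×0.098×4.04) = 1.643 K/W
R_cav   = 0.08/(0.0371×0.902×4.04) = 0.5917 K/W
1/R_core = 1/R_stud + 1/R_cav → R_core = 0.435 K/W
R_outer = 0.018/(0.158×4.04) = 0.0282 K/W
R_total = 0.4661 K/W
Q = ΔT/R_total = 18/0.4661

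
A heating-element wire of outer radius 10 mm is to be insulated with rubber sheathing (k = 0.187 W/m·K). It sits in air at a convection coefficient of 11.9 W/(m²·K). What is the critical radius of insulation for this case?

For a cylinder r_cr = k/h = 0.187/11.9
r_cr = 15.7 mm; since the bare radius (10 mm) is below r_cr, adding a thin layer of insulation will *increase* heat loss.

r_cr ≈ 15.7 mm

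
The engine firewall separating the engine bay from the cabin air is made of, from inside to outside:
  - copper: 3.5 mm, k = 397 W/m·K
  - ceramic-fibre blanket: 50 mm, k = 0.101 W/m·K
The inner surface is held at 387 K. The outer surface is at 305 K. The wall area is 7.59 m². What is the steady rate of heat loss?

Series thermal resistances:
R_copper = L/(kA) = 0.0035/(397×7.59) = 1.162×10^-6 K/W
R_ceramic-fibre blanket = L/(kA) = 0.05/(0.101×7.59) = 0.06522 K/W
R_total = 0.06523 K/W
Q = ΔT / R_total = 82 / 0.06523

Q ≈ 1260 W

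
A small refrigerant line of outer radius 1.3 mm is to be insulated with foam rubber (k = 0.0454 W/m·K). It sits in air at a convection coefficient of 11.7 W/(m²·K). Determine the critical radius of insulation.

r_cr ≈ 3.88 mm

For a cylinder r_cr = k/h = 0.0454/11.7
r_cr = 3.88 mm; since the bare radius (1.3 mm) is below r_cr, adding a thin layer of insulation will *increase* heat loss.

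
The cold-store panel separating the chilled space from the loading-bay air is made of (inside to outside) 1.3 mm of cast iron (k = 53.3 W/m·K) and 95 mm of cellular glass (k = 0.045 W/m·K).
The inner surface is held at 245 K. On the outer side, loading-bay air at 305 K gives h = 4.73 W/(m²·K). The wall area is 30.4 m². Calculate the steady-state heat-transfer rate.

Q ≈ 785 W

Model the wall as resistances in series:
R_cast iron = L/(kA) = 0.0013/(53.3×30.4) = 8.023×10^-7 K/W
R_cellular glass = L/(kA) = 0.095/(0.045×30.4) = 0.06944 K/W
R_outer film = 1/(h_o·A) = 1/(4.73×30.4) = 0.006954 K/W
R_total = 0.0764 K/W
Q = ΔT / R_total = 60 / 0.0764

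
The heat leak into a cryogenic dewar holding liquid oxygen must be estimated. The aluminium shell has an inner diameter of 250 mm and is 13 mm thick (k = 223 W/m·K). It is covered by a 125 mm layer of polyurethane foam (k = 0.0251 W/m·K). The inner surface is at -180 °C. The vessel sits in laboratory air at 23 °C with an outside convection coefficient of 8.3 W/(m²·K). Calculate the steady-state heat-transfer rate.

Q ≈ 18.4 W

For a spherical shell R = (1/r₁ − 1/r₂)/(4πk); film R = 1/(h·4πr²). In series:
R_aluminium shell = (1/0.125 − 1/0.138)/(4π×223) = 2.689×10^-4 K/W
R_polyurethane foam = (1/0.138 − 1/0.263)/(4π×0.0251) = 10.92 K/W
R_outer film = 1/(h·4πr_o²) = 1/(8.3×4π×0.263²) = 0.1386 K/W
R_total = 11.06 K/W
Q = ΔT/R_total = 203/11.06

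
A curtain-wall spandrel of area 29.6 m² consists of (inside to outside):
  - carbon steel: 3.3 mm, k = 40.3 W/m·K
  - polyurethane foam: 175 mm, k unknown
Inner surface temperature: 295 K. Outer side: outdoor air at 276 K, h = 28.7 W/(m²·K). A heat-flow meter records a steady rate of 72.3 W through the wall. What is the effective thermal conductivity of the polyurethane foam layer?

Series thermal resistances:
R_carbon steel = L/(kA) = 0.0033/(40.3×29.6) = 2.766×10^-6 K/W
R_outer film = 1/(h_o·A) = 1/(28.7×29.6) = 0.001177 K/W
Sum of known resistances R_other = 0.00118 K/W
Total R = ΔT/Q = 19/72.3 = 0.2628 K/W
R_polyurethane foam = R_total − R_other = 0.2616 K/W
k = L/(R·A) = 0.175/(0.2616×29.6)

k ≈ 0.0226 W/(m·K)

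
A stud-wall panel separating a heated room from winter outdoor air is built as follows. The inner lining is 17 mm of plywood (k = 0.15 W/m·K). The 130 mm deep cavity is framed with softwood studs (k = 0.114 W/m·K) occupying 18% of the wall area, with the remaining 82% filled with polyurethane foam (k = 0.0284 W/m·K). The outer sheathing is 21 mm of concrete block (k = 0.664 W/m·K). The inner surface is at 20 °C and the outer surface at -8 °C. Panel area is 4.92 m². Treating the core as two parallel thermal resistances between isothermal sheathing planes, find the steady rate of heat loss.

Q ≈ 44.3 W

Sheathing layers in series; stud and cavity paths in parallel between them.
R_inner = 0.017/(0.15×4.92) = 0.02304 K/W
R_stud  = 0.13/(0.114×0.18×4.92) = 1.288 K/W
R_cav   = 0.13/(0.0284×0.82×4.92) = 1.135 K/W
1/R_core = 1/R_stud + 1/R_cav → R_core = 0.6031 K/W
R_outer = 0.021/(0.664×4.92) = 0.006428 K/W
R_total = 0.6326 K/W
Q = ΔT/R_total = 28/0.6326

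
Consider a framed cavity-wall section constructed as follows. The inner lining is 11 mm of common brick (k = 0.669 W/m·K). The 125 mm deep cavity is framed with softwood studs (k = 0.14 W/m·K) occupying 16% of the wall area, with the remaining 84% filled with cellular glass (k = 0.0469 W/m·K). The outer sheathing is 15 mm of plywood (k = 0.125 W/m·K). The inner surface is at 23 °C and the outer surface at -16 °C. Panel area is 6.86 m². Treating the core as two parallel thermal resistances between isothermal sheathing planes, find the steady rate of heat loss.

Sheathing layers in series; stud and cavity paths in parallel between them.
R_inner = 0.011/(0.669×6.86) = 0.002397 K/W
R_stud  = 0.125/(0.14×0.16×6.86) = 0.8135 K/W
R_cav   = 0.125/(0.0469×0.84×6.86) = 0.4625 K/W
1/R_core = 1/R_stud + 1/R_cav → R_core = 0.2949 K/W
R_outer = 0.015/(0.125×6.86) = 0.01749 K/W
R_total = 0.3148 K/W
Q = ΔT/R_total = 39/0.3148

Q ≈ 124 W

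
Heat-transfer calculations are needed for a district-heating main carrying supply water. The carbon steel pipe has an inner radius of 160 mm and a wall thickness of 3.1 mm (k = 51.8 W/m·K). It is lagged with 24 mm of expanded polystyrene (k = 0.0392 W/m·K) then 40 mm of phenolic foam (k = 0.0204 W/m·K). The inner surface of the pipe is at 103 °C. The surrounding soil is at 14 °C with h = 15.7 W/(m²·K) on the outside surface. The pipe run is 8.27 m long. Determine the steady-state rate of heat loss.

Cylindrical conduction, so R = ln(r₂/r₁)/(2πkL) per layer, in series:
R_carbon steel pipe wall = ln(163.1/160)/(2π×51.8×8.27) = 7.129×10^-6 K/W
R_expanded polystyrene = ln(187.1/163.1)/(2π×0.0392×8.27) = 0.0674 K/W
R_phenolic foam = ln(227.1/187.1)/(2π×0.0204×8.27) = 0.1828 K/W
R_outer film = 1/(h_o·2πr_oL) = 1/(15.7×2π×0.2271×8.27) = 0.005398 K/W
R_total = 0.2556 K/W
Q = ΔT/R_total = 89/0.2556

Q ≈ 348 W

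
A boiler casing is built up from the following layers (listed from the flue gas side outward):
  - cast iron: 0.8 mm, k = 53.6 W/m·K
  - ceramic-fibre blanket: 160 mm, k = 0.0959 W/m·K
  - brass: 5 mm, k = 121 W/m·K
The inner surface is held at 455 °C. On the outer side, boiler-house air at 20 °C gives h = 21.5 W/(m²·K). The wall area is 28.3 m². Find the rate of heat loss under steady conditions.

Model the wall as resistances in series:
R_cast iron = L/(kA) = 0.0008/(53.6×28.3) = 5.274×10^-7 K/W
R_ceramic-fibre blanket = L/(kA) = 0.16/(0.0959×28.3) = 0.05895 K/W
R_brass = L/(kA) = 0.005/(121×28.3) = 1.46×10^-6 K/W
R_outer film = 1/(h_o·A) = 1/(21.5×28.3) = 0.001644 K/W
R_total = 0.0606 K/W
Q = ΔT / R_total = 435 / 0.0606

Q ≈ 7180 W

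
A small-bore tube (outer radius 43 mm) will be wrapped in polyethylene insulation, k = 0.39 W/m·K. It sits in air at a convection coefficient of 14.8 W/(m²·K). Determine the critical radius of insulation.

r_cr ≈ 26.4 mm

For a cylinder r_cr = k/h = 0.39/14.8
r_cr = 26.4 mm; since the bare radius (43 mm) is above r_cr, any added insulation will reduce heat loss.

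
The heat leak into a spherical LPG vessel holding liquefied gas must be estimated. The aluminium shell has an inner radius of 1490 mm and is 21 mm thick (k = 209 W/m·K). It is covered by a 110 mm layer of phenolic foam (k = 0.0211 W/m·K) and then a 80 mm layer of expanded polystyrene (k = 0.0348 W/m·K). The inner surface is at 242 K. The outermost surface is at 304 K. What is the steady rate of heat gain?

Q ≈ 263 W

Spherical conduction: R = (1/r_in − 1/r_out)/(4πk) per layer; series-sum.
R_aluminium shell = (1/1.49 − 1/1.511)/(4π×209) = 3.552×10^-6 K/W
R_phenolic foam = (1/1.511 − 1/1.621)/(4π×0.0211) = 0.1694 K/W
R_expanded polystyrene = (1/1.621 − 1/1.701)/(4π×0.0348) = 0.06635 K/W
R_total = 0.2357 K/W
Q = ΔT/R_total = 62/0.2357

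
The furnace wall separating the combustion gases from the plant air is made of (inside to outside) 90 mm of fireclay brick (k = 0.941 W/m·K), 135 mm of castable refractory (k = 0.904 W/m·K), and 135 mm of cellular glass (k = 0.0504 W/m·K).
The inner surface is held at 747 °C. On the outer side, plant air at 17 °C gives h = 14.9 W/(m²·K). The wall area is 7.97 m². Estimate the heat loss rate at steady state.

Q ≈ 1950 W

Treating each layer as a thermal resistance in series:
R_fireclay brick = L/(kA) = 0.09/(0.941×7.97) = 0.012 K/W
R_castable refractory = L/(kA) = 0.135/(0.904×7.97) = 0.01874 K/W
R_cellular glass = L/(kA) = 0.135/(0.0504×7.97) = 0.3361 K/W
R_outer film = 1/(h_o·A) = 1/(14.9×7.97) = 0.008421 K/W
R_total = 0.3752 K/W
Q = ΔT / R_total = 730 / 0.3752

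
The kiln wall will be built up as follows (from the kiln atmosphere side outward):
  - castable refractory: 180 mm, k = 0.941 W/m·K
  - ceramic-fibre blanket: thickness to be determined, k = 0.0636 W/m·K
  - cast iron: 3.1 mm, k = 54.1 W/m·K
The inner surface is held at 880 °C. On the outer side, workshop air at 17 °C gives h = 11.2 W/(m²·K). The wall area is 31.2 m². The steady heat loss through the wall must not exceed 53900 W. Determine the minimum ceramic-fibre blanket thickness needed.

L ≈ 13.9 mm

Using the resistance-network approach (series):
R_castable refractory = L/(kA) = 0.18/(0.941×31.2) = 0.006131 K/W
R_cast iron = L/(kA) = 0.0031/(54.1×31.2) = 1.837×10^-6 K/W
R_outer film = 1/(h_o·A) = 1/(11.2×31.2) = 0.002862 K/W
Sum of the known resistances R_other = 0.008995 K/W
Required total resistance R_tot = ΔT/Q_allow = 863/53900 = 0.01601 K/W
R_ceramic-fibre blanket = R_tot − R_other = 0.007017 K/W
L = R·k·A = 0.007017×0.0636×31.2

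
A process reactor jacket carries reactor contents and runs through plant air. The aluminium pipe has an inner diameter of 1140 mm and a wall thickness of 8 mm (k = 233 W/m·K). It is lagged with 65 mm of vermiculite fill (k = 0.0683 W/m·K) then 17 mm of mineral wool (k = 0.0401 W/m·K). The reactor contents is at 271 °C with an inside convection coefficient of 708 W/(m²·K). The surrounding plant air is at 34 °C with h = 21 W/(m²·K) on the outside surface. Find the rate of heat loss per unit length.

q′ ≈ 651 W/m

Per-layer cylindrical resistances, series-summed:
R_inner film = 1/(h_i·2πr₁L) = 1/(708×2π×0.57×1) = 3.944×10^-4 K/W
R_aluminium pipe wall = ln(578/570)/(2π×233×1) = 9.52×10^-6 K/W
R_vermiculite fill = ln(643/578)/(2π×0.0683×1) = 0.2483 K/W
R_mineral wool = ln(660/643)/(2π×0.0401×1) = 0.1036 K/W
R_outer film = 1/(h_o·2πr_oL) = 1/(21×2π×0.66×1) = 0.01148 K/W
R_total = 0.3638 K/W
Q = ΔT/R_total = 237/0.3638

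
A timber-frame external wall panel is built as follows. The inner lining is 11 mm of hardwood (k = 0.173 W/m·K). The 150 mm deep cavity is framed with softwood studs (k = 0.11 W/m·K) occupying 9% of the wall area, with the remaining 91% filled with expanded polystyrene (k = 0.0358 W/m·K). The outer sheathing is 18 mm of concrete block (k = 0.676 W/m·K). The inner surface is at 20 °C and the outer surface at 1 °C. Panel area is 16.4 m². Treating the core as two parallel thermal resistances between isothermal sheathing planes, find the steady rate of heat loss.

Sheathing layers in series; stud and cavity paths in parallel between them.
R_inner = 0.011/(0.173×16.4) = 0.003877 K/W
R_stud  = 0.15/(0.11×0.09×16.4) = 0.9239 K/W
R_cav   = 0.15/(0.0358×0.91×16.4) = 0.2808 K/W
1/R_core = 1/R_stud + 1/R_cav → R_core = 0.2153 K/W
R_outer = 0.018/(0.676×16.4) = 0.001624 K/W
R_total = 0.2208 K/W
Q = ΔT/R_total = 19/0.2208

Q ≈ 86 W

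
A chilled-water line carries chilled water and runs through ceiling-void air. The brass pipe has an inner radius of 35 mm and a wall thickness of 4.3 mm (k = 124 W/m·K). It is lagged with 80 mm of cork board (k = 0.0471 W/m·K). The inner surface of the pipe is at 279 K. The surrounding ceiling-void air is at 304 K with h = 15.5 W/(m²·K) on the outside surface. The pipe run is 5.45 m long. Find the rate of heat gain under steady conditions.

Q ≈ 35.5 W

Treating each annulus and film as a series resistance:
R_brass pipe wall = ln(39.3/35)/(2π×124×5.45) = 2.729×10^-5 K/W
R_cork board = ln(119.3/39.3)/(2π×0.0471×5.45) = 0.6885 K/W
R_outer film = 1/(h_o·2πr_oL) = 1/(15.5×2π×0.1193×5.45) = 0.01579 K/W
R_total = 0.7043 K/W
Q = ΔT/R_total = 25/0.7043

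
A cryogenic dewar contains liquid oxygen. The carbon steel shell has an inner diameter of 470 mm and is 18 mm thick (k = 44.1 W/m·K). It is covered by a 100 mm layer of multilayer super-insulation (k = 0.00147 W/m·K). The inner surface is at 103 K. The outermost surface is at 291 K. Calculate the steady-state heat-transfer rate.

Each spherical layer contributes R = (1/r_i − 1/r_o)/(4πk):
R_carbon steel shell = (1/0.235 − 1/0.253)/(4π×44.1) = 5.463×10^-4 K/W
R_multilayer super-insulation = (1/0.253 − 1/0.353)/(4π×0.00147) = 60.61 K/W
R_total = 60.62 K/W
Q = ΔT/R_total = 188/60.62

Q ≈ 3.1 W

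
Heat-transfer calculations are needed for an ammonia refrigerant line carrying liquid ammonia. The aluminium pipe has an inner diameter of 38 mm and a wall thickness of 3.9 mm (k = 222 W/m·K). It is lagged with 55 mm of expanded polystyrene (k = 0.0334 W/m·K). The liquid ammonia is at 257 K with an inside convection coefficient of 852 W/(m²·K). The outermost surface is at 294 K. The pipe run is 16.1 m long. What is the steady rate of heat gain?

For a radial system each layer contributes R = ln(r_out/r_in)/(2πkL); films add R = 1/(hA).
R_inner film = 1/(h_i·2πr₁L) = 1/(852×2π×0.019×16.1) = 6.107×10^-4 K/W
R_aluminium pipe wall = ln(22.9/19)/(2π×222×16.1) = 8.313×10^-6 K/W
R_expanded polystyrene = ln(77.9/22.9)/(2π×0.0334×16.1) = 0.3624 K/W
R_total = 0.363 K/W
Q = ΔT/R_total = 37/0.363

Q ≈ 102 W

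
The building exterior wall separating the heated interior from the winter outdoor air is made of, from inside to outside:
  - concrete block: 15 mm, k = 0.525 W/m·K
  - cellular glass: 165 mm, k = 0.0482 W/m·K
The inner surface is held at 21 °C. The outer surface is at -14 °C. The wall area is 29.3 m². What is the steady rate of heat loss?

Model the wall as resistances in series:
R_concrete block = L/(kA) = 0.015/(0.525×29.3) = 9.751×10^-4 K/W
R_cellular glass = L/(kA) = 0.165/(0.0482×29.3) = 0.1168 K/W
R_total = 0.1178 K/W
Q = ΔT / R_total = 35 / 0.1178

Q ≈ 297 W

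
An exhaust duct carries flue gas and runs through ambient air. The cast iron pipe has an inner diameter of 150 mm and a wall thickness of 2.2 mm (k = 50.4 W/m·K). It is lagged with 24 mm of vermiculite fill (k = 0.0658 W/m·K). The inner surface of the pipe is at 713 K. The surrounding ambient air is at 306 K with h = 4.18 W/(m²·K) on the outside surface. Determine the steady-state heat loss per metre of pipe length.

q′ ≈ 395 W/m

Radial resistances (cylindrical: R_cond = ln(r_o/r_i)/(2πkL), R_conv = 1/(h·2πrL)):
R_cast iron pipe wall = ln(77.2/75)/(2π×50.4×1) = 9.13×10^-5 K/W
R_vermiculite fill = ln(101.2/77.2)/(2π×0.0658×1) = 0.6548 K/W
R_outer film = 1/(h_o·2πr_oL) = 1/(4.18×2π×0.1012×1) = 0.3762 K/W
R_total = 1.031 K/W
Q = ΔT/R_total = 407/1.031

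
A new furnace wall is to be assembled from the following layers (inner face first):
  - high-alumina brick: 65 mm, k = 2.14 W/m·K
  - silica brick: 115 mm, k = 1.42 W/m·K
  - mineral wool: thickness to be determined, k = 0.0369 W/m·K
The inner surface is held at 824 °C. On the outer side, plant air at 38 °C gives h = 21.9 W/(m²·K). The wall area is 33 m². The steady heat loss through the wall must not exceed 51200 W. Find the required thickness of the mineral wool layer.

Series thermal resistances:
R_high-alumina brick = L/(kA) = 0.065/(2.14×33) = 9.204×10^-4 K/W
R_silica brick = L/(kA) = 0.115/(1.42×33) = 0.002454 K/W
R_outer film = 1/(h_o·A) = 1/(21.9×33) = 0.001384 K/W
Sum of the known resistances R_other = 0.004758 K/W
Required total resistance R_tot = ΔT/Q_allow = 786/51200 = 0.01535 K/W
R_mineral wool = R_tot − R_other = 0.01059 K/W
L = R·k·A = 0.01059×0.0369×33

L ≈ 12.9 mm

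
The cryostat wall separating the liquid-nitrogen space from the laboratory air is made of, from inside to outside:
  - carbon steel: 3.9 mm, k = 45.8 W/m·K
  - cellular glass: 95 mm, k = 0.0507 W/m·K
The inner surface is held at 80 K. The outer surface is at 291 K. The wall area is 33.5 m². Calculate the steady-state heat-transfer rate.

Treating each layer as a thermal resistance in series:
R_carbon steel = L/(kA) = 0.0039/(45.8×33.5) = 2.542×10^-6 K/W
R_cellular glass = L/(kA) = 0.095/(0.0507×33.5) = 0.05593 K/W
R_total = 0.05594 K/W
Q = ΔT / R_total = 211 / 0.05594

Q ≈ 3770 W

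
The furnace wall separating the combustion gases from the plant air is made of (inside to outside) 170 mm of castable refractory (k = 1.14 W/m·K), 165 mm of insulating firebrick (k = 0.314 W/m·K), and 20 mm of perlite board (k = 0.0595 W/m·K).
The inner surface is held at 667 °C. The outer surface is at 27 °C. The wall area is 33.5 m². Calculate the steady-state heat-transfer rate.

Using the resistance-network approach (series):
R_castable refractory = L/(kA) = 0.17/(1.14×33.5) = 0.004451 K/W
R_insulating firebrick = L/(kA) = 0.165/(0.314×33.5) = 0.01569 K/W
R_perlite board = L/(kA) = 0.02/(0.0595×33.5) = 0.01003 K/W
R_total = 0.03017 K/W
Q = ΔT / R_total = 640 / 0.03017

Q ≈ 21200 W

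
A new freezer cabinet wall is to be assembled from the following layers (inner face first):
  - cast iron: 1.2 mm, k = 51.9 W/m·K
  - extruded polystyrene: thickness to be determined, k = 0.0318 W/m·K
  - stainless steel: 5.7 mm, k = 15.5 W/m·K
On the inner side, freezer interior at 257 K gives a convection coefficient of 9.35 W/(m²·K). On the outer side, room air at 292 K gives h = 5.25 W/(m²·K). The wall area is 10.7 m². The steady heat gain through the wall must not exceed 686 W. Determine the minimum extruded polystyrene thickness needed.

L ≈ 7.89 mm

Using the resistance-network approach (series):
R_inner film = 1/(h_i·A) = 1/(9.35×10.7) = 0.009996 K/W
R_cast iron = L/(kA) = 0.0012/(51.9×10.7) = 2.161×10^-6 K/W
R_stainless steel = L/(kA) = 0.0057/(15.5×10.7) = 3.437×10^-5 K/W
R_outer film = 1/(h_o·A) = 1/(5.25×10.7) = 0.0178 K/W
Sum of the known resistances R_other = 0.02783 K/W
Required total resistance R_tot = ΔT/Q_allow = 35/686 = 0.05102 K/W
R_extruded polystyrene = R_tot − R_other = 0.02319 K/W
L = R·k·A = 0.02319×0.0318×10.7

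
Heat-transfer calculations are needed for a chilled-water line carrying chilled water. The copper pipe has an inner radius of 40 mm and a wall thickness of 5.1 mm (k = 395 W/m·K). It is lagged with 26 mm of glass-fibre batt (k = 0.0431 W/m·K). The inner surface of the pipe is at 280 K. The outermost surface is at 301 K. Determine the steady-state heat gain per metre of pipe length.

Treating each annulus and film as a series resistance:
R_copper pipe wall = ln(45.1/40)/(2π×395×1) = 4.835×10^-5 K/W
R_glass-fibre batt = ln(71.1/45.1)/(2π×0.0431×1) = 1.681 K/W
R_total = 1.681 K/W
Q = ΔT/R_total = 21/1.681

q′ ≈ 12.5 W/m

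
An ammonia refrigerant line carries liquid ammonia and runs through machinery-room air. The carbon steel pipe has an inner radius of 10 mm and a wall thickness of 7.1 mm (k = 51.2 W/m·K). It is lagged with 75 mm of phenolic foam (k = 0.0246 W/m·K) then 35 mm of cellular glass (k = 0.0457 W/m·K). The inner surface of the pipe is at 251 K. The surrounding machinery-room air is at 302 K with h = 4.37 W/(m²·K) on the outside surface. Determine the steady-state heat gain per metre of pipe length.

q′ ≈ 4.15 W/m

For a radial system each layer contributes R = ln(r_out/r_in)/(2πkL); films add R = 1/(hA).
R_carbon steel pipe wall = ln(17.1/10)/(2π×51.2×1) = 0.001668 K/W
R_phenolic foam = ln(92.1/17.1)/(2π×0.0246×1) = 10.89 K/W
R_cellular glass = ln(127.1/92.1)/(2π×0.0457×1) = 1.122 K/W
R_outer film = 1/(h_o·2πr_oL) = 1/(4.37×2π×0.1271×1) = 0.2865 K/W
R_total = 12.3 K/W
Q = ΔT/R_total = 51/12.3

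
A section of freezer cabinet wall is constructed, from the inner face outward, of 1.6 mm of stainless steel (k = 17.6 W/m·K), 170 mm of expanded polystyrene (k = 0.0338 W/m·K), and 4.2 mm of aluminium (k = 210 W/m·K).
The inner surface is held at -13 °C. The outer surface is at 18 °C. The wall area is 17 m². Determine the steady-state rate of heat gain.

Model the wall as resistances in series:
R_stainless steel = L/(kA) = 0.0016/(17.6×17) = 5.348×10^-6 K/W
R_expanded polystyrene = L/(kA) = 0.17/(0.0338×17) = 0.2959 K/W
R_aluminium = L/(kA) = 0.0042/(210×17) = 1.176×10^-6 K/W
R_total = 0.2959 K/W
Q = ΔT / R_total = 31 / 0.2959

Q ≈ 105 W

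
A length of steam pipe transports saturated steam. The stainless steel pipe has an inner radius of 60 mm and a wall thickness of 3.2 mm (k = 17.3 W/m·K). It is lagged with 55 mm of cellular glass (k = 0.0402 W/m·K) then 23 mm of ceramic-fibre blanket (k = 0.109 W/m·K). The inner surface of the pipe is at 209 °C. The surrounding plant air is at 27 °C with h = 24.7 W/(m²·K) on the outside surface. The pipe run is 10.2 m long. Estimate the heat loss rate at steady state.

Q ≈ 667 W

Treating each annulus and film as a series resistance:
R_stainless steel pipe wall = ln(63.2/60)/(2π×17.3×10.2) = 4.686×10^-5 K/W
R_cellular glass = ln(118.2/63.2)/(2π×0.0402×10.2) = 0.243 K/W
R_ceramic-fibre blanket = ln(141.2/118.2)/(2π×0.109×10.2) = 0.02545 K/W
R_outer film = 1/(h_o·2πr_oL) = 1/(24.7×2π×0.1412×10.2) = 0.004474 K/W
R_total = 0.273 K/W
Q = ΔT/R_total = 182/0.273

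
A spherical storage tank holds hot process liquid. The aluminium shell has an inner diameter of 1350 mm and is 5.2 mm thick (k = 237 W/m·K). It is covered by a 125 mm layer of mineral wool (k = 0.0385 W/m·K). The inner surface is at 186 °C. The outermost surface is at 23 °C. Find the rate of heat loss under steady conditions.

Q ≈ 346 W

Radial (spherical) resistances in series:
R_aluminium shell = (1/0.675 − 1/0.6802)/(4π×237) = 3.803×10^-6 K/W
R_mineral wool = (1/0.6802 − 1/0.8052)/(4π×0.0385) = 0.4717 K/W
R_total = 0.4717 K/W
Q = ΔT/R_total = 163/0.4717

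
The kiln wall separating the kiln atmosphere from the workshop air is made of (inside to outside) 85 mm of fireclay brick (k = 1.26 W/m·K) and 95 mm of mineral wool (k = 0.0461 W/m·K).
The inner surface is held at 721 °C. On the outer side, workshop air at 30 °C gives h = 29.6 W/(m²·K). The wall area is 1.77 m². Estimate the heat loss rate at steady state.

Q ≈ 566 W

Using the resistance-network approach (series):
R_fireclay brick = L/(kA) = 0.085/(1.26×1.77) = 0.03811 K/W
R_mineral wool = L/(kA) = 0.095/(0.0461×1.77) = 1.164 K/W
R_outer film = 1/(h_o·A) = 1/(29.6×1.77) = 0.01909 K/W
R_total = 1.221 K/W
Q = ΔT / R_total = 691 / 1.221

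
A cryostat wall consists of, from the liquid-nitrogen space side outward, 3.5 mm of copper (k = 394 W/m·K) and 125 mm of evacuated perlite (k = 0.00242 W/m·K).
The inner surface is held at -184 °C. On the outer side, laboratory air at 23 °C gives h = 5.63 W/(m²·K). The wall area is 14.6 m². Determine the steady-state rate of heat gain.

Q ≈ 58.3 W

Using the resistance-network approach (series):
R_copper = L/(kA) = 0.0035/(394×14.6) = 6.084×10^-7 K/W
R_evacuated perlite = L/(kA) = 0.125/(0.00242×14.6) = 3.538 K/W
R_outer film = 1/(h_o·A) = 1/(5.63×14.6) = 0.01217 K/W
R_total = 3.55 K/W
Q = ΔT / R_total = 207 / 3.55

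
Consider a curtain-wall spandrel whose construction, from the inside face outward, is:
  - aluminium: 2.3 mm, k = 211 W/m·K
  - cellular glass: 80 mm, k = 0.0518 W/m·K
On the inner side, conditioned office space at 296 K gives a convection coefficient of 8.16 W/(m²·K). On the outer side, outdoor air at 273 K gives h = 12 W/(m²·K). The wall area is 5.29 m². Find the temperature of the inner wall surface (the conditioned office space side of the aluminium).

Model the wall as resistances in series:
R_inner film = 1/(h_i·A) = 1/(8.16×5.29) = 0.02317 K/W
R_aluminium = L/(kA) = 0.0023/(211×5.29) = 2.061×10^-6 K/W
R_cellular glass = L/(kA) = 0.08/(0.0518×5.29) = 0.2919 K/W
R_outer film = 1/(h_o·A) = 1/(12×5.29) = 0.01575 K/W
R_total = 0.3309 K/W;  Q = ΔT/R_total = 23/0.3309 = 69.51 W
T_interface = T_inner − Q·ΣR(inner→interface) = 296 − 69.5×0.02317

T ≈ 294 K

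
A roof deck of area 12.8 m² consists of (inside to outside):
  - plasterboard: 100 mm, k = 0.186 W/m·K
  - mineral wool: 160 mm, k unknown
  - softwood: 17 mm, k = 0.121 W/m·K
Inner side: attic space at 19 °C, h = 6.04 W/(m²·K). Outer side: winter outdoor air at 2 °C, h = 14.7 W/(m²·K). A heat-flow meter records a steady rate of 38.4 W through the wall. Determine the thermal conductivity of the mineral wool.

Series thermal resistances:
R_inner film = 1/(h_i·A) = 1/(6.04×12.8) = 0.01293 K/W
R_plasterboard = L/(kA) = 0.1/(0.186×12.8) = 0.042 K/W
R_softwood = L/(kA) = 0.017/(0.121×12.8) = 0.01098 K/W
R_outer film = 1/(h_o·A) = 1/(14.7×12.8) = 0.005315 K/W
Sum of known resistances R_other = 0.07123 K/W
Total R = ΔT/Q = 17/38.4 = 0.4427 K/W
R_mineral wool = R_total − R_other = 0.3715 K/W
k = L/(R·A) = 0.16/(0.3715×12.8)

k ≈ 0.0336 W/(m·K)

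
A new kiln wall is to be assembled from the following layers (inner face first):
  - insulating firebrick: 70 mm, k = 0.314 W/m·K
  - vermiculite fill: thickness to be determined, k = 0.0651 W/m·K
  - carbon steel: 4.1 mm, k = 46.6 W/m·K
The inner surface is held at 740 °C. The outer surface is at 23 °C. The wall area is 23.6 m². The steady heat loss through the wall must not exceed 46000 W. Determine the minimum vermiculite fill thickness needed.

L ≈ 9.43 mm

Thermal resistances in series:
R_insulating firebrick = L/(kA) = 0.07/(0.314×23.6) = 0.009446 K/W
R_carbon steel = L/(kA) = 0.0041/(46.6×23.6) = 3.728×10^-6 K/W
Sum of the known resistances R_other = 0.00945 K/W
Required total resistance R_tot = ΔT/Q_allow = 717/46000 = 0.01559 K/W
R_vermiculite fill = R_tot − R_other = 0.006137 K/W
L = R·k·A = 0.006137×0.0651×23.6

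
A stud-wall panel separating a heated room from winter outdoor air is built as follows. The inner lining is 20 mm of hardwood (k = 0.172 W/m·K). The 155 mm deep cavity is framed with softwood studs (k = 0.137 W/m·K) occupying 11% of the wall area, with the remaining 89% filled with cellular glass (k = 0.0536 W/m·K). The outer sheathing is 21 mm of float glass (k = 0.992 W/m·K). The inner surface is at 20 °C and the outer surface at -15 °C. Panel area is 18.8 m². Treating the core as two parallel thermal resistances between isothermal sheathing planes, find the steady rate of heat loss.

Sheathing layers in series; stud and cavity paths in parallel between them.
R_inner = 0.02/(0.172×18.8) = 0.006185 K/W
R_stud  = 0.155/(0.137×0.11×18.8) = 0.5471 K/W
R_cav   = 0.155/(0.0536×0.89×18.8) = 0.1728 K/W
1/R_core = 1/R_stud + 1/R_cav → R_core = 0.1313 K/W
R_outer = 0.021/(0.992×18.8) = 0.001126 K/W
R_total = 0.1387 K/W
Q = ΔT/R_total = 35/0.1387

Q ≈ 252 W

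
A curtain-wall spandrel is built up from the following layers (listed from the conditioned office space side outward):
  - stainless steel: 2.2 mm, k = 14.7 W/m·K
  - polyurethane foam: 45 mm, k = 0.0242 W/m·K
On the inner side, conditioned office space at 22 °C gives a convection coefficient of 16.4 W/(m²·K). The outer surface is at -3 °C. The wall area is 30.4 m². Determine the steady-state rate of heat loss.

Using the resistance-network approach (series):
R_inner film = 1/(h_i·A) = 1/(16.4×30.4) = 0.002006 K/W
R_stainless steel = L/(kA) = 0.0022/(14.7×30.4) = 4.923×10^-6 K/W
R_polyurethane foam = L/(kA) = 0.045/(0.0242×30.4) = 0.06117 K/W
R_total = 0.06318 K/W
Q = ΔT / R_total = 25 / 0.06318

Q ≈ 396 W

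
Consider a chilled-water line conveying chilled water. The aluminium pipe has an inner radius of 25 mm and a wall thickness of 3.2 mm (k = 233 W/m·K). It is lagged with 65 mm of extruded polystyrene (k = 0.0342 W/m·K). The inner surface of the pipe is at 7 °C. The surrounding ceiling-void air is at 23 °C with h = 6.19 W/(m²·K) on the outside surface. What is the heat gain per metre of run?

q′ ≈ 2.74 W/m

Radial resistances (cylindrical: R_cond = ln(r_o/r_i)/(2πkL), R_conv = 1/(h·2πrL)):
R_aluminium pipe wall = ln(28.2/25)/(2π×233×1) = 8.227×10^-5 K/W
R_extruded polystyrene = ln(93.2/28.2)/(2π×0.0342×1) = 5.563 K/W
R_outer film = 1/(h_o·2πr_oL) = 1/(6.19×2π×0.0932×1) = 0.2759 K/W
R_total = 5.839 K/W
Q = ΔT/R_total = 16/5.839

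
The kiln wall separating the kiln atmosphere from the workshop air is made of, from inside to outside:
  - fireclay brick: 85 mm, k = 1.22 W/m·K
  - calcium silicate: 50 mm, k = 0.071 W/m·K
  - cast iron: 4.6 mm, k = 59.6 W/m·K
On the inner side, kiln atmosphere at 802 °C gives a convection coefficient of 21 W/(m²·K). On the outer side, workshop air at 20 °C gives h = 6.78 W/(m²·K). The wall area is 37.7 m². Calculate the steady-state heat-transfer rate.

Q ≈ 30400 W

Using the resistance-network approach (series):
R_inner film = 1/(h_i·A) = 1/(21×37.7) = 0.001263 K/W
R_fireclay brick = L/(kA) = 0.085/(1.22×37.7) = 0.001848 K/W
R_calcium silicate = L/(kA) = 0.05/(0.071×37.7) = 0.01868 K/W
R_cast iron = L/(kA) = 0.0046/(59.6×37.7) = 2.047×10^-6 K/W
R_outer film = 1/(h_o·A) = 1/(6.78×37.7) = 0.003912 K/W
R_total = 0.02571 K/W
Q = ΔT / R_total = 782 / 0.02571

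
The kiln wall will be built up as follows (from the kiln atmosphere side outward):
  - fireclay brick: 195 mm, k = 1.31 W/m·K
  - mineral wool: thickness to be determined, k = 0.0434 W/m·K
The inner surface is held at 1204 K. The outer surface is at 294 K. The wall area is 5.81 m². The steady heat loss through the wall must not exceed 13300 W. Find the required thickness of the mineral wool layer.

L ≈ 10.8 mm

Treating each layer as a thermal resistance in series:
R_fireclay brick = L/(kA) = 0.195/(1.31×5.81) = 0.02562 K/W
Sum of the known resistances R_other = 0.02562 K/W
Required total resistance R_tot = ΔT/Q_allow = 910/13300 = 0.06842 K/W
R_mineral wool = R_tot − R_other = 0.0428 K/W
L = R·k·A = 0.0428×0.0434×5.81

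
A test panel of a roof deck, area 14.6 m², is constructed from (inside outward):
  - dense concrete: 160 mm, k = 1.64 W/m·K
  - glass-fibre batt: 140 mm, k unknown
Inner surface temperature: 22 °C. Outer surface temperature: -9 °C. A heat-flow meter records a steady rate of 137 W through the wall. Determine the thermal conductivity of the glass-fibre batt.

Treating each layer as a thermal resistance in series:
R_dense concrete = L/(kA) = 0.16/(1.64×14.6) = 0.006682 K/W
Sum of known resistances R_other = 0.006682 K/W
Total R = ΔT/Q = 31/137 = 0.2263 K/W
R_glass-fibre batt = R_total − R_other = 0.2196 K/W
k = L/(R·A) = 0.14/(0.2196×14.6)

k ≈ 0.0437 W/(m·K)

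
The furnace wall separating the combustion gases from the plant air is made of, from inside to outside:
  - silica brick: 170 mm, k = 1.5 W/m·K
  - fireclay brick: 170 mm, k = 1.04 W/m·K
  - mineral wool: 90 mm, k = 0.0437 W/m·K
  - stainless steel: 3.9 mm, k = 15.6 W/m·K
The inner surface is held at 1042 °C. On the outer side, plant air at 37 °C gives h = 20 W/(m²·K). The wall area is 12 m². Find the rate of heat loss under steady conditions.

Using the resistance-network approach (series):
R_silica brick = L/(kA) = 0.17/(1.5×12) = 0.009444 K/W
R_fireclay brick = L/(kA) = 0.17/(1.04×12) = 0.01362 K/W
R_mineral wool = L/(kA) = 0.09/(0.0437×12) = 0.1716 K/W
R_stainless steel = L/(kA) = 0.0039/(15.6×12) = 2.083×10^-5 K/W
R_outer film = 1/(h_o·A) = 1/(20×12) = 0.004167 K/W
R_total = 0.1989 K/W
Q = ΔT / R_total = 1005 / 0.1989

Q ≈ 5050 W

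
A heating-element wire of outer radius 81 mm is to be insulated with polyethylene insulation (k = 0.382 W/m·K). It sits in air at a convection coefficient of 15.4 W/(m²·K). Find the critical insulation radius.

For a cylinder r_cr = k/h = 0.382/15.4
r_cr = 24.8 mm; since the bare radius (81 mm) is above r_cr, any added insulation will reduce heat loss.

r_cr ≈ 24.8 mm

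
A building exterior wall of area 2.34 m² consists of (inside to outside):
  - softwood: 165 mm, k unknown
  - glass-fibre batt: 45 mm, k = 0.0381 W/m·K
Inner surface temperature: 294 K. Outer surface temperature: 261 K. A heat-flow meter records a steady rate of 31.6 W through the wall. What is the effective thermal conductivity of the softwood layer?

Model the wall as resistances in series:
R_glass-fibre batt = L/(kA) = 0.045/(0.0381×2.34) = 0.5047 K/W
Sum of known resistances R_other = 0.5047 K/W
Total R = ΔT/Q = 33/31.6 = 1.044 K/W
R_softwood = R_total − R_other = 0.5396 K/W
k = L/(R·A) = 0.165/(0.5396×2.34)

k ≈ 0.131 W/(m·K)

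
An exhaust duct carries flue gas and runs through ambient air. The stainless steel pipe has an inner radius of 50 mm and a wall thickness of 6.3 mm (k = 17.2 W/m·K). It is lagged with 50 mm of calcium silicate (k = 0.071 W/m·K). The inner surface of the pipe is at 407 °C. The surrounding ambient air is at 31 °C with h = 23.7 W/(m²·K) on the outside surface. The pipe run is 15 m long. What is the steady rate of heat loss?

Q ≈ 3790 W

Per-layer cylindrical resistances, series-summed:
R_stainless steel pipe wall = ln(56.3/50)/(2π×17.2×15) = 7.321×10^-5 K/W
R_calcium silicate = ln(106.3/56.3)/(2π×0.071×15) = 0.09498 K/W
R_outer film = 1/(h_o·2πr_oL) = 1/(23.7×2π×0.1063×15) = 0.004212 K/W
R_total = 0.09927 K/W
Q = ΔT/R_total = 376/0.09927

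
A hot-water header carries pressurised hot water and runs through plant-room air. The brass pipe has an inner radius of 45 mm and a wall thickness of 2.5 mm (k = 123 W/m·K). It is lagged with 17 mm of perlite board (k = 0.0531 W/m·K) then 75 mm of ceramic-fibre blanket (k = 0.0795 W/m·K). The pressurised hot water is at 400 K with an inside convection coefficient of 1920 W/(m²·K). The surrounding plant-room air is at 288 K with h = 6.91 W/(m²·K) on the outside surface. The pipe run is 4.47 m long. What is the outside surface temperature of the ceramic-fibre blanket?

T ≈ 295 K

Per-layer cylindrical resistances, series-summed:
R_inner film = 1/(h_i·2πr₁L) = 1/(1920×2π×0.045×4.47) = 4.121×10^-4 K/W
R_brass pipe wall = ln(47.5/45)/(2π×123×4.47) = 1.565×10^-5 K/W
R_perlite board = ln(64.5/47.5)/(2π×0.0531×4.47) = 0.2051 K/W
R_ceramic-fibre blanket = ln(139.5/64.5)/(2π×0.0795×4.47) = 0.3455 K/W
R_outer film = 1/(h_o·2πr_oL) = 1/(6.91×2π×0.1395×4.47) = 0.03694 K/W
R_total = 0.588 K/W
Q = ΔT/R_total = 112/0.588
Q = 190 W
T_interface = T_inner − Q·ΣR(inner→interface) = 400 − 190×0.551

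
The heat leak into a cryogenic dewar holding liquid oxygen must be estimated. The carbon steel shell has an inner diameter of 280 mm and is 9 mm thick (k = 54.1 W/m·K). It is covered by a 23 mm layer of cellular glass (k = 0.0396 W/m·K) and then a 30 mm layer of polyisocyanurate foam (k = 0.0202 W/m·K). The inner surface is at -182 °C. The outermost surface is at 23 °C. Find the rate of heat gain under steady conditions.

Q ≈ 39.4 W

Radial (spherical) resistances in series:
R_carbon steel shell = (1/0.14 − 1/0.149)/(4π×54.1) = 6.346×10^-4 K/W
R_cellular glass = (1/0.149 − 1/0.172)/(4π×0.0396) = 1.803 K/W
R_polyisocyanurate foam = (1/0.172 − 1/0.202)/(4π×0.0202) = 3.402 K/W
R_total = 5.206 K/W
Q = ΔT/R_total = 205/5.206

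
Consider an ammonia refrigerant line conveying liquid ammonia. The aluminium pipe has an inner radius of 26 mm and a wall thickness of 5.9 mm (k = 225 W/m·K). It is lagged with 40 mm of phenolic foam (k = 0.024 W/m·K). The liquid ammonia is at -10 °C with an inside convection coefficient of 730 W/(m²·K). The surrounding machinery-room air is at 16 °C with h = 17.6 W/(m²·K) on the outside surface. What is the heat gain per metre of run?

Radial resistances (cylindrical: R_cond = ln(r_o/r_i)/(2πkL), R_conv = 1/(h·2πrL)):
R_inner film = 1/(h_i·2πr₁L) = 1/(730×2π×0.026×1) = 0.008385 K/W
R_aluminium pipe wall = ln(31.9/26)/(2π×225×1) = 1.447×10^-4 K/W
R_phenolic foam = ln(71.9/31.9)/(2π×0.024×1) = 5.389 K/W
R_outer film = 1/(h_o·2πr_oL) = 1/(17.6×2π×0.0719×1) = 0.1258 K/W
R_total = 5.523 K/W
Q = ΔT/R_total = 26/5.523

q′ ≈ 4.71 W/m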